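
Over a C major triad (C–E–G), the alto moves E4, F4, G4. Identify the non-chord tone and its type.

The harmony at that moment is C major triad (C, E, G); F4 is not a chord tone.
It is approached by step up from E4 and left by step up to G4.
Step in, step out in the same direction — a passing tone.

F4 is a passing tone.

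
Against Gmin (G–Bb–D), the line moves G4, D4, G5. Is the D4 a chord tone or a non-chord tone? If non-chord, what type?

G minor triad contains G, Bb, D; D is the fifth, so it is a chord tone.

Chord tone (the fifth of G minor triad).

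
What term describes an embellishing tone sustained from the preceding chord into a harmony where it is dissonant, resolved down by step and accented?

Suspension.

Approach: by preparation — the pitch is first a chord tone, then held (tied or repeated) while the harmony changes under it. Departure: down by step. Metric position: strong.
A prepared dissonance that resolves downward by step — a suspension. (The same figure resolving upward would be a retardation.)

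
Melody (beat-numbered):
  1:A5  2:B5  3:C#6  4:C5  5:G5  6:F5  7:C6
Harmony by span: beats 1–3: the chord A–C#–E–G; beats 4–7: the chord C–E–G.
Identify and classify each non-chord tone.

B5 (beat 2) — passing tone; F5 (beat 6) — escape tone.

The harmony at that moment is A dominant seventh chord (A, C#, E, G); B5 is not a chord tone.
It is approached by step up from A5 and left by step up to C#6.
Step in, step out in the same direction — a passing tone.
The harmony at that moment is C major triad (C, E, G); F5 is not a chord tone.
It is approached by step down from G5 and left by leap up to C6.
Step in, leap out — an escape tone.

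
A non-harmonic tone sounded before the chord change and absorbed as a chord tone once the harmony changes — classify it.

Approach: ahead of the chord change (typically by step), so it is dissonant against the current harmony. Departure: none — the same pitch is restated or held and is a chord tone of the new harmony.
Dissonant first, consonant once the harmony catches up: the note simply arrives early — an anticipation. (The reverse timing, consonant first and dissonant after the change, would be a suspension or retardation.)

Anticipation.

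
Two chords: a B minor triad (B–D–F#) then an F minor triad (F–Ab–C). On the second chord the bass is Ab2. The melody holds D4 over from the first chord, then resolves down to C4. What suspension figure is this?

At the second chord the bass is Ab2. The suspended D4 lies a fourth above the bass; after resolving down by step to C4, the interval above the bass becomes a third.
Suspension figures are named by those two intervals: 4–3.

4–3 suspension.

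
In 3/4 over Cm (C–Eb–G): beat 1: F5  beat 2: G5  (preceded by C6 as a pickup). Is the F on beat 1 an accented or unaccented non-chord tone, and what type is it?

Accented appoggiatura.

The harmony at that moment is C minor triad (C, Eb, G); F5 is not a chord tone.
It is approached by leap down from C6 and left by step up to G5.
Leap in, step out — an appoggiatura.
It falls on the downbeat, so it is accented.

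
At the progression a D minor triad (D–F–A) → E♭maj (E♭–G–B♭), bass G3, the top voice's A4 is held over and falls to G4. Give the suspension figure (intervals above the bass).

At the second chord the bass is G3. The suspended A4 lies a ninth above the bass; after resolving down by step to G4, the interval above the bass becomes an octave.
Suspension figures are named by those two intervals: 9–8.

9–8 suspension.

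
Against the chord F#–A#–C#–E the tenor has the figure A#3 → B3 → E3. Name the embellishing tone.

B3 is an escape tone.

The harmony at that moment is F# dominant seventh chord (F#, A#, C#, E); B3 is not a chord tone.
It is approached by step up from A#3 and left by leap down to E3.
Step in, leap out — an escape tone.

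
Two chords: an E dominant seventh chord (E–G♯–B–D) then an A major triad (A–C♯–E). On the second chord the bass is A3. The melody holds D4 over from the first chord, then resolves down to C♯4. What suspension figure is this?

At the second chord the bass is A3. The suspended D4 lies a fourth above the bass; after resolving down by step to C♯4, the interval above the bass becomes a third.
Suspension figures are named by those two intervals: 4–3.

4–3 suspension.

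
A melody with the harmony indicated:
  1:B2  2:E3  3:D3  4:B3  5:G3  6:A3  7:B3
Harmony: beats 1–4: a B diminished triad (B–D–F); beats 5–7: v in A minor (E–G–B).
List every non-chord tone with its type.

E3 (beat 2) — appoggiatura; A3 (beat 6) — passing tone.

The harmony at that moment is B diminished triad (B, D, F); E3 is not a chord tone.
It is approached by leap up from B2 and left by step down to D3.
Leap in, step out — an appoggiatura.
The harmony at that moment is E minor triad (E, G, B); A3 is not a chord tone.
It is approached by step up from G3 and left by step up to B3.
Step in, step out in the same direction — a passing tone.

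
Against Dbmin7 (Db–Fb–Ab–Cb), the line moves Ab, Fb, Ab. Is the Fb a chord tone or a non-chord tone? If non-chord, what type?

Chord tone (the third of Db minor seventh chord).

Db minor seventh chord contains Db, Fb, Ab, Cb; Fb is the third, so it is a chord tone.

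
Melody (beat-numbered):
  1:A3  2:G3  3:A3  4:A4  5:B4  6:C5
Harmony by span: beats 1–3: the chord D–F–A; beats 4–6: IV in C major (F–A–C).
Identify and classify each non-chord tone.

G3 (beat 2) — neighbor tone; B4 (beat 5) — passing tone.

The harmony at that moment is D minor triad (D, F, A); G3 is not a chord tone.
It is approached by step down from A3 and left by step up to A3.
Step away and step back to the same note — a neighbor tone (lower neighbor).
The harmony at that moment is F major triad (F, A, C); B4 is not a chord tone.
It is approached by step up from A4 and left by step up to C5.
Step in, step out in the same direction — a passing tone.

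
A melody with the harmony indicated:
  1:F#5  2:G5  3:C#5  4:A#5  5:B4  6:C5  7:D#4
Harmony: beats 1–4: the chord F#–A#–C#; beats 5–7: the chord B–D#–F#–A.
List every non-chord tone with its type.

G5 (beat 2) — escape tone; C5 (beat 6) — escape tone.

The harmony at that moment is F# major triad (F#, A#, C#); G5 is not a chord tone.
It is approached by step up from F#5 and left by leap down to C#5.
Step in, leap out — an escape tone.
The harmony at that moment is B dominant seventh chord (B, D#, F#, A); C5 is not a chord tone.
It is approached by step up from B4 and left by leap down to D#4.
Step in, leap out — an escape tone.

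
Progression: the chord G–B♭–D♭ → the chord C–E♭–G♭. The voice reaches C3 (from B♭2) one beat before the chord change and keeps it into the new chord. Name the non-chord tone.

C3 is an anticipation.

The harmony at that moment is G diminished triad (G, B♭, D♭); C3 is not a chord tone.
It is approached by step up from B♭2 and then sustained as the same pitch into the next harmony.
Arriving early and becoming a chord tone when the harmony changes — an anticipation.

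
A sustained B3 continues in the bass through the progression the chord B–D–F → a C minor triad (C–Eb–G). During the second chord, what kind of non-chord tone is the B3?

The harmony at that moment is C minor triad (C, Eb, G); B3 is not a chord tone.
It is held over (the same pitch as the preceding B3) and then sustained as the same pitch into the next harmony.
Sustained through a change of harmony — a pedal tone.

Pedal tone (pedal point).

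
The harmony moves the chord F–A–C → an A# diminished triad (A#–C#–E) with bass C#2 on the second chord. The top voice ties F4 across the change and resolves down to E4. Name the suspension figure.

At the second chord the bass is C#2. The suspended F4 lies a fourth above the bass; after resolving down by step to E4, the interval above the bass becomes a third.
Suspension figures are named by those two intervals: 4–3.

4–3 suspension.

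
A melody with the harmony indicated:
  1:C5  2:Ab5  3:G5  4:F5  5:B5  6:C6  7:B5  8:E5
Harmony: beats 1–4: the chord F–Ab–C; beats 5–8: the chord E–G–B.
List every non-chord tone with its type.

G5 (beat 3) — passing tone; C6 (beat 6) — neighbor tone.

The harmony at that moment is F minor triad (F, Ab, C); G5 is not a chord tone.
It is approached by step down from Ab5 and left by step down to F5.
Step in, step out in the same direction — a passing tone.
The harmony at that moment is E minor triad (E, G, B); C6 is not a chord tone.
It is approached by step up from B5 and left by step down to B5.
Step away and step back to the same note — a neighbor tone (upper neighbor).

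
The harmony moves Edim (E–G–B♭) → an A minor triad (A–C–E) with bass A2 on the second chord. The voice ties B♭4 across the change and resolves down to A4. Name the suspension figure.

At the second chord the bass is A2. The suspended B♭4 lies a ninth above the bass; after resolving down by step to A4, the interval above the bass becomes an octave.
Suspension figures are named by those two intervals: 9–8.

9–8 suspension.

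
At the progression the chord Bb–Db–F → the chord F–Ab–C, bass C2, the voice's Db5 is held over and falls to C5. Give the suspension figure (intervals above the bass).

9–8 suspension.

At the second chord the bass is C2. The suspended Db5 lies a ninth above the bass; after resolving down by step to C5, the interval above the bass becomes an octave.
Suspension figures are named by those two intervals: 9–8.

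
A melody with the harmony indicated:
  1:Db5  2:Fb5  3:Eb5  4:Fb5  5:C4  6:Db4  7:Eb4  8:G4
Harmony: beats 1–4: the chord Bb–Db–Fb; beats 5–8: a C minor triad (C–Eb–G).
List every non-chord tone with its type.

Eb5 (beat 3) — neighbor tone; Db4 (beat 6) — passing tone.

The harmony at that moment is Bb diminished triad (Bb, Db, Fb); Eb5 is not a chord tone.
It is approached by step down from Fb5 and left by step up to Fb5.
Step away and step back to the same note — a neighbor tone (lower neighbor).
The harmony at that moment is C minor triad (C, Eb, G); Db4 is not a chord tone.
It is approached by step up from C4 and left by step up to Eb4.
Step in, step out in the same direction — a passing tone.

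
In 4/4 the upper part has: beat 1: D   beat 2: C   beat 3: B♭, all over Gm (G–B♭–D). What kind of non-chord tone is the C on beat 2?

The harmony at that moment is G minor triad (G, B♭, D); C is not a chord tone.
It is approached by step down from D and left by step down to B♭.
Step in, step out in the same direction — a passing tone.

Passing tone.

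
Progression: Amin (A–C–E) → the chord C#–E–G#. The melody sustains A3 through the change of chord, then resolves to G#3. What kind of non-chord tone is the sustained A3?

The harmony at that moment is C# minor triad (C#, E, G#); A3 is not a chord tone.
It is held over (the same pitch as the preceding A3) and left by step down to G#3.
Held over from the previous chord and resolving down by step — a suspension.

A3 is a suspension.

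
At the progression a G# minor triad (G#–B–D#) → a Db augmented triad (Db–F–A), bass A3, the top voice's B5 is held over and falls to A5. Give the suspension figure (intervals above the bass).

At the second chord the bass is A3. The suspended B5 lies a ninth above the bass; after resolving down by step to A5, the interval above the bass becomes an octave.
Suspension figures are named by those two intervals: 9–8.

9–8 suspension.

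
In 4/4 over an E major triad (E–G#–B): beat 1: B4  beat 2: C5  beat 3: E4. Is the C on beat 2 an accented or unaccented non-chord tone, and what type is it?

Unaccented escape tone.

The harmony at that moment is E major triad (E, G#, B); C5 is not a chord tone.
It is approached by step up from B4 and left by leap down to E4.
Step in, leap out — an escape tone.
It falls on a weak beat, so it is unaccented.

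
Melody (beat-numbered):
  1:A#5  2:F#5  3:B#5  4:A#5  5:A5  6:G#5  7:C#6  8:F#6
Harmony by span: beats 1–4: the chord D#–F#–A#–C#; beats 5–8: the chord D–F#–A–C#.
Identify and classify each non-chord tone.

The harmony at that moment is D# minor seventh chord (D#, F#, A#, C#); B#5 is not a chord tone.
It is approached by leap up from F#5 and left by step down to A#5.
Leap in, step out — an appoggiatura.
The harmony at that moment is D major seventh chord (D, F#, A, C#); G#5 is not a chord tone.
It is approached by step down from A5 and left by leap up to C#6.
Step in, leap out — an escape tone.

B#5 (beat 3) — appoggiatura; G#5 (beat 6) — escape tone.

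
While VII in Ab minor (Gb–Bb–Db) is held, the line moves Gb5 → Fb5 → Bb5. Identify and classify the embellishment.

The harmony at that moment is Gb major triad (Gb, Bb, Db); Fb5 is not a chord tone.
It is approached by step down from Gb5 and left by leap up to Bb5.
Step in, leap out — an escape tone.

Fb5 is an escape tone.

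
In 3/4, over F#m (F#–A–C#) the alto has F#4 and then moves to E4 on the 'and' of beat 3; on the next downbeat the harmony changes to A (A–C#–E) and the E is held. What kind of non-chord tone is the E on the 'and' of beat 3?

The harmony at that moment is F# minor triad (F#, A, C#); E4 is not a chord tone.
It is approached by step down from F#4 and then sustained as the same pitch into the next harmony.
Arriving early and becoming a chord tone when the harmony changes — an anticipation.

Anticipation.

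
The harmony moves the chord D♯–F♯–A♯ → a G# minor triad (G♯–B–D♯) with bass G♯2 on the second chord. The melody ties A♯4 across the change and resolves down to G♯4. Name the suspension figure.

At the second chord the bass is G♯2. The suspended A♯4 lies a ninth above the bass; after resolving down by step to G♯4, the interval above the bass becomes an octave.
Suspension figures are named by those two intervals: 9–8.

9–8 suspension.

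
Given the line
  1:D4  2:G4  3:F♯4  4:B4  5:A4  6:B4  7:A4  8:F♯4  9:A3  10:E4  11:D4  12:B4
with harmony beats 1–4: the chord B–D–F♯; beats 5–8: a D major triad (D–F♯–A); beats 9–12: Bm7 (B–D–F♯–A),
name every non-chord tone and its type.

G4 (beat 2) — appoggiatura; B4 (beat 6) — neighbor tone; E4 (beat 10) — appoggiatura.

The harmony at that moment is B minor triad (B, D, F♯); G4 is not a chord tone.
It is approached by leap up from D4 and left by step down to F♯4.
Leap in, step out — an appoggiatura.
The harmony at that moment is D major triad (D, F♯, A); B4 is not a chord tone.
It is approached by step up from A4 and left by step down to A4.
Step away and step back to the same note — a neighbor tone (upper neighbor).
The harmony at that moment is B minor seventh chord (B, D, F♯, A); E4 is not a chord tone.
It is approached by leap up from A3 and left by step down to D4.
Leap in, step out — an appoggiatura.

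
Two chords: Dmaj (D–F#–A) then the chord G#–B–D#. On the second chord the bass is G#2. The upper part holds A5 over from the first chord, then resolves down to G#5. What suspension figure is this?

9–8 suspension.

At the second chord the bass is G#2. The suspended A5 lies a ninth above the bass; after resolving down by step to G#5, the interval above the bass becomes an octave.
Suspension figures are named by those two intervals: 9–8.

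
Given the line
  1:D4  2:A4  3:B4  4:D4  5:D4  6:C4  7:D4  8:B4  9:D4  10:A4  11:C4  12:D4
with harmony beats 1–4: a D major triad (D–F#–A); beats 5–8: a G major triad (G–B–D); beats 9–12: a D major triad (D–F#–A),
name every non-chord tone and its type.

B4 (beat 3) — escape tone; C4 (beat 6) — neighbor tone; C4 (beat 11) — appoggiatura.

The harmony at that moment is D major triad (D, F#, A); B4 is not a chord tone.
It is approached by step up from A4 and left by leap down to D4.
Step in, leap out — an escape tone.
The harmony at that moment is G major triad (G, B, D); C4 is not a chord tone.
It is approached by step down from D4 and left by step up to D4.
Step away and step back to the same note — a neighbor tone (lower neighbor).
The harmony at that moment is D major triad (D, F#, A); C4 is not a chord tone.
It is approached by leap down from A4 and left by step up to D4.
Leap in, step out — an appoggiatura.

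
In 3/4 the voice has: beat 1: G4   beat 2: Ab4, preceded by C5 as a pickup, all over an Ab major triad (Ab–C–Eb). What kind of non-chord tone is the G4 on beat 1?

The harmony at that moment is Ab major triad (Ab, C, Eb); G4 is not a chord tone.
It is approached by leap down from C5 and left by step up to Ab4.
Leap in, step out, metrically accented — an appoggiatura.

Appoggiatura.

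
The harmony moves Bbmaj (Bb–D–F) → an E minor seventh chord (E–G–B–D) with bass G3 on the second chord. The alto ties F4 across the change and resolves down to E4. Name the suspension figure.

7–6 suspension.

At the second chord the bass is G3. The suspended F4 lies a seventh above the bass; after resolving down by step to E4, the interval above the bass becomes a sixth.
Suspension figures are named by those two intervals: 7–6.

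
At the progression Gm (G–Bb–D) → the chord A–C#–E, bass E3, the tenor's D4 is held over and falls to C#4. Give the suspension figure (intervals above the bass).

At the second chord the bass is E3. The suspended D4 lies a seventh above the bass; after resolving down by step to C#4, the interval above the bass becomes a sixth.
Suspension figures are named by those two intervals: 7–6.

7–6 suspension.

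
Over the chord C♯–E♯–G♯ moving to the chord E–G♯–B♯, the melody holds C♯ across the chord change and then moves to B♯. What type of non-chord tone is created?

The harmony at that moment is E augmented triad (E, G♯, B♯); C♯ is not a chord tone.
It is held over (the same pitch as the preceding C♯) and left by step down to B♯.
Held over from the previous chord and resolving down by step — a suspension.

C♯ is a suspension.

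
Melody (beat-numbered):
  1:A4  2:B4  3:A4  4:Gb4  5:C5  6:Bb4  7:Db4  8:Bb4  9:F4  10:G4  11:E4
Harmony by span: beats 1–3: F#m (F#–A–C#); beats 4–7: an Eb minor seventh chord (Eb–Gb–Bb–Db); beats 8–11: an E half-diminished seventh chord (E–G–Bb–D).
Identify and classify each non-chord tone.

The harmony at that moment is F# minor triad (F#, A, C#); B4 is not a chord tone.
It is approached by step up from A4 and left by step down to A4.
Step away and step back to the same note — a neighbor tone (upper neighbor).
The harmony at that moment is Eb minor seventh chord (Eb, Gb, Bb, Db); C5 is not a chord tone.
It is approached by leap up from Gb4 and left by step down to Bb4.
Leap in, step out — an appoggiatura.
The harmony at that moment is E half-diminished seventh chord (E, G, Bb, D); F4 is not a chord tone.
It is approached by leap down from Bb4 and left by step up to G4.
Leap in, step out — an appoggiatura.

B4 (beat 2) — neighbor tone; C5 (beat 5) — appoggiatura; F4 (beat 9) — appoggiatura.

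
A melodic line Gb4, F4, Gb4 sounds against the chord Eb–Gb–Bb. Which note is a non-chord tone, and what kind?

F4 is a neighbor tone.

The harmony at that moment is Eb minor triad (Eb, Gb, Bb); F4 is not a chord tone.
It is approached by step down from Gb4 and left by step up to Gb4.
Step away and step back to the same note — a neighbor tone (lower neighbor).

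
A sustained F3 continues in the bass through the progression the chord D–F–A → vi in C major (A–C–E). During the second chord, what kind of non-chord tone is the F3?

The harmony at that moment is A minor triad (A, C, E); F3 is not a chord tone.
It is held over (the same pitch as the preceding F3) and then sustained as the same pitch into the next harmony.
Sustained through a change of harmony — a pedal tone.

Pedal tone (pedal point).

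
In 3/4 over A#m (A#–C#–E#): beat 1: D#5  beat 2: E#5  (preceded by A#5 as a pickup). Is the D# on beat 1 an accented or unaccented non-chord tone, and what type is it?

The harmony at that moment is A# minor triad (A#, C#, E#); D#5 is not a chord tone.
It is approached by leap down from A#5 and left by step up to E#5.
Leap in, step out — an appoggiatura.
It falls on the downbeat, so it is accented.

Accented appoggiatura.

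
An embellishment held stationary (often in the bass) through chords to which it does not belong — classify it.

Approach: none. Departure: none — a single pitch is sustained while the chords change around it, passing through harmonies that do not contain it.
No melodic motion at all; the dissonance is created entirely by the moving harmonies against the stationary note — a pedal tone (pedal point).

Pedal tone.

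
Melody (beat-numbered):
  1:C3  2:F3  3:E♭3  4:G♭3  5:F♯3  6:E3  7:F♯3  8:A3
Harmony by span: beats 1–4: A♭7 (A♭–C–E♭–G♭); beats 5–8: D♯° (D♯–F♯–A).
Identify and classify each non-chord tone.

The harmony at that moment is A♭ dominant seventh chord (A♭, C, E♭, G♭); F3 is not a chord tone.
It is approached by leap up from C3 and left by step down to E♭3.
Leap in, step out — an appoggiatura.
The harmony at that moment is D♯ diminished triad (D♯, F♯, A); E3 is not a chord tone.
It is approached by step down from F♯3 and left by step up to F♯3.
Step away and step back to the same note — a neighbor tone (lower neighbor).

F3 (beat 2) — appoggiatura; E3 (beat 6) — neighbor tone.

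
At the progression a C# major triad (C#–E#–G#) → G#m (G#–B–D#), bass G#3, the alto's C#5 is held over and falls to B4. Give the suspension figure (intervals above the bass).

At the second chord the bass is G#3. The suspended C#5 lies a fourth above the bass; after resolving down by step to B4, the interval above the bass becomes a third.
Suspension figures are named by those two intervals: 4–3.

4–3 suspension.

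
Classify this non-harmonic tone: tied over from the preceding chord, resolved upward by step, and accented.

Retardation.

Approach: by preparation — the pitch is first a chord tone, then held (tied or repeated) while the harmony changes under it. Departure: up by step. Metric position: strong.
A prepared dissonance that resolves upward by step — a retardation. (The same figure resolving downward would be a suspension.)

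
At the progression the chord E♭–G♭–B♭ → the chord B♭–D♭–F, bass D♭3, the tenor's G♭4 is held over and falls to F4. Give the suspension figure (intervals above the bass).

4–3 suspension.

At the second chord the bass is D♭3. The suspended G♭4 lies a fourth above the bass; after resolving down by step to F4, the interval above the bass becomes a third.
Suspension figures are named by those two intervals: 4–3.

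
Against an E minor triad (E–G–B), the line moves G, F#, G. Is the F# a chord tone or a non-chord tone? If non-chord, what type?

The harmony at that moment is E minor triad (E, G, B); F# is not a chord tone.
It is approached by step down from G and left by step up to G.
Step away and step back to the same note — a neighbor tone (lower neighbor).

Non-chord tone — a neighbor tone.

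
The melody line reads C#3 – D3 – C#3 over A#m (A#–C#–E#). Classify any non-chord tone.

D3 is a neighbor tone.

The harmony at that moment is A# minor triad (A#, C#, E#); D3 is not a chord tone.
It is approached by step up from C#3 and left by step down to C#3.
Step away and step back to the same note — a neighbor tone (upper neighbor).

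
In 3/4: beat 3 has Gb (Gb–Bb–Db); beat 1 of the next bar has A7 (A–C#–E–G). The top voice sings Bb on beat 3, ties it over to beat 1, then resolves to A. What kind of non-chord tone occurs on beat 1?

Suspension.

The harmony at that moment is A dominant seventh chord (A, C#, E, G); Bb is not a chord tone.
It is held over (the same pitch as the preceding Bb) and left by step down to A.
Held over from the previous chord and resolving down by step — a suspension.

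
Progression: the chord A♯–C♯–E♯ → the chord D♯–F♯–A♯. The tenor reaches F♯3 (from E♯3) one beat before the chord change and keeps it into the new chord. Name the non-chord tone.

F♯3 is an anticipation.

The harmony at that moment is A♯ minor triad (A♯, C♯, E♯); F♯3 is not a chord tone.
It is approached by step up from E♯3 and then sustained as the same pitch into the next harmony.
Arriving early and becoming a chord tone when the harmony changes — an anticipation.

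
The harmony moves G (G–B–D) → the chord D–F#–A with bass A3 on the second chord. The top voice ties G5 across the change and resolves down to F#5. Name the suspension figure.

At the second chord the bass is A3. The suspended G5 lies a seventh above the bass; after resolving down by step to F#5, the interval above the bass becomes a sixth.
Suspension figures are named by those two intervals: 7–6.

7–6 suspension.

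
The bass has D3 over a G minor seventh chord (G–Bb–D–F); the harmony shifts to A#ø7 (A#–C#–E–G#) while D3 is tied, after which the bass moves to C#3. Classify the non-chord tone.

The harmony at that moment is A# half-diminished seventh chord (A#, C#, E, G#); D3 is not a chord tone.
It is held over (the same pitch as the preceding D3) and left by step down to C#3.
Held over from the previous chord and resolving down by step — a suspension.

D3 is a suspension.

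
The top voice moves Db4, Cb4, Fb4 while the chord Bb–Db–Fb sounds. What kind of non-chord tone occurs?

The harmony at that moment is Bb diminished triad (Bb, Db, Fb); Cb4 is not a chord tone.
It is approached by step down from Db4 and left by leap up to Fb4.
Step in, leap out — an escape tone.

Cb4 is an escape tone.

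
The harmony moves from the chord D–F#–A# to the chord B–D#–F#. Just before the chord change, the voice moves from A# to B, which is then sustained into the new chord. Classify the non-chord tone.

The harmony at that moment is D augmented triad (D, F#, A#); B is not a chord tone.
It is approached by step up from A# and then sustained as the same pitch into the next harmony.
Arriving early and becoming a chord tone when the harmony changes — an anticipation.

B is an anticipation.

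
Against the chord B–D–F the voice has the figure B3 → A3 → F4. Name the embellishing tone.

The harmony at that moment is B diminished triad (B, D, F); A3 is not a chord tone.
It is approached by step down from B3 and left by leap up to F4.
Step in, leap out — an escape tone.

A3 is an escape tone.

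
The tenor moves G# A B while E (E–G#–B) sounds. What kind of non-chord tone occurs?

A is a passing tone.

The harmony at that moment is E major triad (E, G#, B); A is not a chord tone.
It is approached by step up from G# and left by step up to B.
Step in, step out in the same direction — a passing tone.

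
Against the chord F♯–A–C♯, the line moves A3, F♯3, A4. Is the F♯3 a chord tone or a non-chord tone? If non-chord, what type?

Chord tone (the root of F# minor triad).

F# minor triad contains F♯, A, C♯; F♯ is the root, so it is a chord tone.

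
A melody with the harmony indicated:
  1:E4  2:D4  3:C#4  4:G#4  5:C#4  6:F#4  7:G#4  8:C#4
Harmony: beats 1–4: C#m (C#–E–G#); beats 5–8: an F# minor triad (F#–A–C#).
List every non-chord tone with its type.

D4 (beat 2) — passing tone; G#4 (beat 7) — escape tone.

The harmony at that moment is C# minor triad (C#, E, G#); D4 is not a chord tone.
It is approached by step down from E4 and left by step down to C#4.
Step in, step out in the same direction — a passing tone.
The harmony at that moment is F# minor triad (F#, A, C#); G#4 is not a chord tone.
It is approached by step up from F#4 and left by leap down to C#4.
Step in, leap out — an escape tone.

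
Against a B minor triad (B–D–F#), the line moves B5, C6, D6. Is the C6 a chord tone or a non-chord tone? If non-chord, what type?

The harmony at that moment is B minor triad (B, D, F#); C6 is not a chord tone.
It is approached by step up from B5 and left by step up to D6.
Step in, step out in the same direction — a passing tone.

Non-chord tone — a passing tone.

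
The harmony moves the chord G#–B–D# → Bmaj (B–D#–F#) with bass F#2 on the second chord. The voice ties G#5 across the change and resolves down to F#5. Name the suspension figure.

At the second chord the bass is F#2. The suspended G#5 lies a ninth above the bass; after resolving down by step to F#5, the interval above the bass becomes an octave.
Suspension figures are named by those two intervals: 9–8.

9–8 suspension.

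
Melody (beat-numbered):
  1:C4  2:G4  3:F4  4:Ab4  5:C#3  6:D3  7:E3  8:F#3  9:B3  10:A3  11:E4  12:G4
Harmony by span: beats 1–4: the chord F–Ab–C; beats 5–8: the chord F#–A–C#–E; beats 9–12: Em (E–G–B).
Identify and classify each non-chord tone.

G4 (beat 2) — appoggiatura; D3 (beat 6) — passing tone; A3 (beat 10) — escape tone.

The harmony at that moment is F minor triad (F, Ab, C); G4 is not a chord tone.
It is approached by leap up from C4 and left by step down to F4.
Leap in, step out — an appoggiatura.
The harmony at that moment is F# minor seventh chord (F#, A, C#, E); D3 is not a chord tone.
It is approached by step up from C#3 and left by step up to E3.
Step in, step out in the same direction — a passing tone.
The harmony at that moment is E minor triad (E, G, B); A3 is not a chord tone.
It is approached by step down from B3 and left by leap up to E4.
Step in, leap out — an escape tone.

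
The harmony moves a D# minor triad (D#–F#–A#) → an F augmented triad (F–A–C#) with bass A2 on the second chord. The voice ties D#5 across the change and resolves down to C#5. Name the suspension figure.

At the second chord the bass is A2. The suspended D#5 lies a fourth above the bass; after resolving down by step to C#5, the interval above the bass becomes a third.
Suspension figures are named by those two intervals: 4–3.

4–3 suspension.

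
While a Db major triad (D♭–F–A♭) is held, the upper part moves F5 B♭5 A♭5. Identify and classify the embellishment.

B♭5 is an appoggiatura.

The harmony at that moment is D♭ major triad (D♭, F, A♭); B♭5 is not a chord tone.
It is approached by leap up from F5 and left by step down to A♭5.
Leap in, step out — an appoggiatura.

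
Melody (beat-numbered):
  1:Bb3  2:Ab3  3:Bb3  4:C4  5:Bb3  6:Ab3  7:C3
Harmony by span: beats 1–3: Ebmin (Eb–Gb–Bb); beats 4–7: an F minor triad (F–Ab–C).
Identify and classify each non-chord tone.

Ab3 (beat 2) — neighbor tone; Bb3 (beat 5) — passing tone.

The harmony at that moment is Eb minor triad (Eb, Gb, Bb); Ab3 is not a chord tone.
It is approached by step down from Bb3 and left by step up to Bb3.
Step away and step back to the same note — a neighbor tone (lower neighbor).
The harmony at that moment is F minor triad (F, Ab, C); Bb3 is not a chord tone.
It is approached by step down from C4 and left by step down to Ab3.
Step in, step out in the same direction — a passing tone.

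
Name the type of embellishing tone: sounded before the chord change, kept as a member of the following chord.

Approach: ahead of the chord change (typically by step), so it is dissonant against the current harmony. Departure: none — the same pitch is restated or held and is a chord tone of the new harmony.
Dissonant first, consonant once the harmony catches up: the note simply arrives early — an anticipation. (The reverse timing, consonant first and dissonant after the change, would be a suspension or retardation.)

Anticipation.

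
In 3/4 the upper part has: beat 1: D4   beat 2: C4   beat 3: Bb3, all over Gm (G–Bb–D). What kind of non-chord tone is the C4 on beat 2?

The harmony at that moment is G minor triad (G, Bb, D); C4 is not a chord tone.
It is approached by step down from D4 and left by step down to Bb3.
Step in, step out in the same direction — a passing tone.

Passing tone.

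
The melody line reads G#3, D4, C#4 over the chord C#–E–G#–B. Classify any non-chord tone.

D4 is an appoggiatura.

The harmony at that moment is C# minor seventh chord (C#, E, G#, B); D4 is not a chord tone.
It is approached by leap up from G#3 and left by step down to C#4.
Leap in, step out — an appoggiatura.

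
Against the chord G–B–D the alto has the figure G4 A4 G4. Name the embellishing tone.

A4 is a neighbor tone.

The harmony at that moment is G major triad (G, B, D); A4 is not a chord tone.
It is approached by step up from G4 and left by step down to G4.
Step away and step back to the same note — a neighbor tone (upper neighbor).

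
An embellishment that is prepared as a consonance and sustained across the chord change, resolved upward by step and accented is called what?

Retardation.

Approach: by preparation — the pitch is first a chord tone, then held (tied or repeated) while the harmony changes under it. Departure: up by step. Metric position: strong.
A prepared dissonance that resolves upward by step — a retardation. (The same figure resolving downward would be a suspension.)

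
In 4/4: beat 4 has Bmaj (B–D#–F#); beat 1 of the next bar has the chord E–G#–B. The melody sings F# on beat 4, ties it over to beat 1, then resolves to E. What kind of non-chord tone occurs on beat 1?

The harmony at that moment is E major triad (E, G#, B); F# is not a chord tone.
It is held over (the same pitch as the preceding F#) and left by step down to E.
Held over from the previous chord and resolving down by step — a suspension.

Suspension.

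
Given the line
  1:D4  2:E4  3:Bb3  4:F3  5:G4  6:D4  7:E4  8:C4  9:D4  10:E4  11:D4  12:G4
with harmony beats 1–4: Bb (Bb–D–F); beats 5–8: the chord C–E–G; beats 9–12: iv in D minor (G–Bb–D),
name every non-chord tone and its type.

The harmony at that moment is Bb major triad (Bb, D, F); E4 is not a chord tone.
It is approached by step up from D4 and left by leap down to Bb3.
Step in, leap out — an escape tone.
The harmony at that moment is C major triad (C, E, G); D4 is not a chord tone.
It is approached by leap down from G4 and left by step up to E4.
Leap in, step out — an appoggiatura.
The harmony at that moment is G minor triad (G, Bb, D); E4 is not a chord tone.
It is approached by step up from D4 and left by step down to D4.
Step away and step back to the same note — a neighbor tone (upper neighbor).

E4 (beat 2) — escape tone; D4 (beat 6) — appoggiatura; E4 (beat 10) — neighbor tone.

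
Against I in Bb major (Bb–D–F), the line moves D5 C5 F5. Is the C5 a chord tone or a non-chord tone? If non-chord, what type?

Non-chord tone — an escape tone.

The harmony at that moment is Bb major triad (Bb, D, F); C5 is not a chord tone.
It is approached by step down from D5 and left by leap up to F5.
Step in, leap out — an escape tone.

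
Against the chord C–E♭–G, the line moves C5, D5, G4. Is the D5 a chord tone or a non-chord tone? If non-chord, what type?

Non-chord tone — an escape tone.

The harmony at that moment is C minor triad (C, E♭, G); D5 is not a chord tone.
It is approached by step up from C5 and left by leap down to G4.
Step in, leap out — an escape tone.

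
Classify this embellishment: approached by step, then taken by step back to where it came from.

Neighbor tone.

Approach: by step. Departure: by step in the opposite direction, back to the starting pitch.
Stepwise on both sides but reversing to return to the same chord tone — a neighbor tone. (Had it continued onward in the same direction it would be a passing tone instead.)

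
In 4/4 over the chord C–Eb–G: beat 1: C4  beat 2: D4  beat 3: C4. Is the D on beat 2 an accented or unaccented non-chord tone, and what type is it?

The harmony at that moment is C minor triad (C, Eb, G); D4 is not a chord tone.
It is approached by step up from C4 and left by step down to C4.
Step away and step back to the same note — a neighbor tone (upper neighbor).
It falls on a weak beat, so it is unaccented.

Unaccented neighbor tone.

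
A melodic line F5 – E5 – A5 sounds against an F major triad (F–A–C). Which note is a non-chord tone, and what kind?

The harmony at that moment is F major triad (F, A, C); E5 is not a chord tone.
It is approached by step down from F5 and left by leap up to A5.
Step in, leap out — an escape tone.

E5 is an escape tone.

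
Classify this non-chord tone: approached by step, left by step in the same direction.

Approach: by step. Departure: by step, continuing in the same direction.
Stepwise on both sides with no change of direction means the note fills in the space between two different chord tones — a passing tone. (Had it turned back to its starting note it would be a neighbor tone instead.)

Passing tone.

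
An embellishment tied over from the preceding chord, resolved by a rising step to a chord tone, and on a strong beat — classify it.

Approach: by preparation — the pitch is first a chord tone, then held (tied or repeated) while the harmony changes under it. Departure: up by step. Metric position: strong.
A prepared dissonance that resolves upward by step — a retardation. (The same figure resolving downward would be a suspension.)

Retardation.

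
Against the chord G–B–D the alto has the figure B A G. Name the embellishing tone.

The harmony at that moment is G major triad (G, B, D); A is not a chord tone.
It is approached by step down from B and left by step down to G.
Step in, step out in the same direction — a passing tone.

A is a passing tone.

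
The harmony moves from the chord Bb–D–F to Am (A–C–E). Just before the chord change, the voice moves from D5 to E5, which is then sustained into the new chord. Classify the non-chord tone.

The harmony at that moment is Bb major triad (Bb, D, F); E5 is not a chord tone.
It is approached by step up from D5 and then sustained as the same pitch into the next harmony.
Arriving early and becoming a chord tone when the harmony changes — an anticipation.

E5 is an anticipation.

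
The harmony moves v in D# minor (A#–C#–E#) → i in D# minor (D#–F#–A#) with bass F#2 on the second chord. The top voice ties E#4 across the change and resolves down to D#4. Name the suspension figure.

7–6 suspension.

At the second chord the bass is F#2. The suspended E#4 lies a seventh above the bass; after resolving down by step to D#4, the interval above the bass becomes a sixth.
Suspension figures are named by those two intervals: 7–6.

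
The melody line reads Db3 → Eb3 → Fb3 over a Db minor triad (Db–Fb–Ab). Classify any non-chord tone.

Eb3 is a passing tone.

The harmony at that moment is Db minor triad (Db, Fb, Ab); Eb3 is not a chord tone.
It is approached by step up from Db3 and left by step up to Fb3.
Step in, step out in the same direction — a passing tone.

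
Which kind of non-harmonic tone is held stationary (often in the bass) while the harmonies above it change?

Pedal tone.

Approach: none. Departure: none — a single pitch is sustained while the chords change around it, passing through harmonies that do not contain it.
No melodic motion at all; the dissonance is created entirely by the moving harmonies against the stationary note — a pedal tone (pedal point).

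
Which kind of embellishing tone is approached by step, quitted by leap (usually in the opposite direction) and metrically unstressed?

Escape tone.

Approach: by step. Departure: by leap. Metric position: weak.
Step in, leap out, from a weak position — an escape tone (échappée). (It is the mirror image of the appoggiatura, which leaps in and steps out on a strong beat.)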